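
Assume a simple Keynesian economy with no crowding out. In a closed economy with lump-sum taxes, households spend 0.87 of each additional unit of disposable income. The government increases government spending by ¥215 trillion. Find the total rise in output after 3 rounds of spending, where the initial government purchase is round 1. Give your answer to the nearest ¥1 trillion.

¥565 trillion

Round 1 adds ΔG = ¥215 trillion; each later round is MPC = 0.87 times the previous.
After 3 rounds: 215 + 187.05 + 162.7335 = ΔG·(1 − c^3)/(1 − c) = 215 × (1 − 0.658503)/0.13 ≈ ¥565 trillion.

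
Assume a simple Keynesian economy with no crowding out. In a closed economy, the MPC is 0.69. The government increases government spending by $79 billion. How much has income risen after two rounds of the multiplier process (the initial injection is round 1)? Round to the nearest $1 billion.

Round 1 adds ΔG = $79 billion; each later round is MPC = 0.69 times the previous.
After 2 rounds: 79 + 54.51 = ΔG·(1 − c^2)/(1 − c) = 79 × (1 − 0.4761)/0.31 ≈ $134 billion.

$134 billion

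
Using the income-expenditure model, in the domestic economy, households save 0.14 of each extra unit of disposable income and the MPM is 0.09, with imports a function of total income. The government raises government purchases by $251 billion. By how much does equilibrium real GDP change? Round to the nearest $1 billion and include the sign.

+$1,091 billion

MPC = 1 − MPS = 1 − 0.14 = 0.86.
Expenditure multiplier = 1/(1 − c + m) = 1/(1 − 0.86 + 0.09) = 1/0.23 ≈ 4.348.
ΔY = k × ΔG = (+$251 billion) / 0.23 ≈ +$1,091 billion.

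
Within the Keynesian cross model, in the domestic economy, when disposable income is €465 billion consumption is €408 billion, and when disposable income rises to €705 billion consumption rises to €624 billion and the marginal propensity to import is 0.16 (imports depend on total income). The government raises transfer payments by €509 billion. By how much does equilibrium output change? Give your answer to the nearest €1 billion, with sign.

+€1,762 billion

MPC = ΔC/ΔYd = (624 − 408)/(705 − 465) = 216/240 = 0.9.
The transfer change shifts disposable income by +€509 billion, so first-round consumption changes by c·ΔTR = 0.9 × (+€509 billion) = +€458.1 billion.
Expenditure multiplier = 1/(1 − c + m) = 1/(1 − 0.9 + 0.16) = 1/0.26 ≈ 3.846.
The transfer multiplier is c × k ≈ 3.462, so ΔY = k × (c·ΔTR) = (+€458.1 billion) / 0.26 ≈ +€1,762 billion.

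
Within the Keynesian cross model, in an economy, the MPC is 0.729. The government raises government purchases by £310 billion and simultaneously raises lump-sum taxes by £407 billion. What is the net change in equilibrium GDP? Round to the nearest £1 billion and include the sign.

+£49 billion

Expenditure multiplier = 1/(1 − MPC) = 1/(1 − 0.729) = 1/0.271 ≈ 3.69.
ΔG contributes k·ΔG = (+£310 billion) / 0.271 ≈ +£1,143.9 billion.
ΔT of +£407 billion changes first-round spending by −c·ΔT = −£296.703 billion, contributing k·(−c·ΔT) = (−£296.703 billion) / 0.271 ≈ −£1,094.8 billion.
Net ΔY = k(ΔG − c·ΔT) = (+£13.297 billion) / 0.271 ≈ +£49 billion.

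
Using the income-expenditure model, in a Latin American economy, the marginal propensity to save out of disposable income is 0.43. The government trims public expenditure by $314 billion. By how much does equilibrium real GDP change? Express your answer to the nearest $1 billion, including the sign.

MPC = 1 − MPS = 1 − 0.43 = 0.57.
Expenditure multiplier = 1/(1 − MPC) = 1/(1 − 0.57) = 1/0.43 ≈ 2.326.
ΔY = k × ΔG = (−$314 billion) / 0.43 ≈ −$730 billion.

−$730 billion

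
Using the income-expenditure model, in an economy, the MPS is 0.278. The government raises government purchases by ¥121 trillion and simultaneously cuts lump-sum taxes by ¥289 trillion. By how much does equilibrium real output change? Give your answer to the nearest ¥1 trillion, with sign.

+¥1,186 trillion

MPC = 1 − MPS = 1 − 0.278 = 0.722.
Expenditure multiplier = 1/(1 − MPC) = 1/(1 − 0.722) = 1/0.278 ≈ 3.597.
ΔG contributes k·ΔG = (+¥121 trillion) / 0.278 ≈ +¥435.3 trillion.
ΔT of −¥289 trillion changes first-round spending by −c·ΔT = +¥208.658 trillion, contributing k·(−c·ΔT) = (+¥208.658 trillion) / 0.278 ≈ +¥750.6 trillion.
Net ΔY = k(ΔG − c·ΔT) = (+¥329.658 trillion) / 0.278 ≈ +¥1,186 trillion.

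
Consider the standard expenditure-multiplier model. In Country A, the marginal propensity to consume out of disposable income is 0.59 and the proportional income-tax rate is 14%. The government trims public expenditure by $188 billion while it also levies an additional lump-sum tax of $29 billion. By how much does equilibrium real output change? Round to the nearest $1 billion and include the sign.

Expenditure multiplier = 1/(1 − c(1−t)) = 1/(1 − 0.59×0.86) = 1/0.4926 ≈ 2.03.
ΔG contributes k·ΔG = (−$188 billion) / 0.4926 ≈ −$381.6 billion.
ΔT of +$29 billion changes first-round spending by −c·ΔT = −$17.11 billion, contributing k·(−c·ΔT) = (−$17.11 billion) / 0.4926 ≈ −$34.7 billion.
Net ΔY = k(ΔG − c·ΔT) = (−$205.11 billion) / 0.4926 ≈ −$416 billion.

−$416 billion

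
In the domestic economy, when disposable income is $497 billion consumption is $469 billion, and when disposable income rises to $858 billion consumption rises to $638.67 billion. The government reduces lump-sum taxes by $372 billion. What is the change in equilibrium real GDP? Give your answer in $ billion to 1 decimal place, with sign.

MPC = ΔC/ΔYd = (638.67 − 469)/(858 − 497) = 169.67/361 = 0.47.
A lump-sum tax change of −$372 billion shifts disposable income by +$372 billion; first-round consumption changes by −c × ΔT = −0.47 × (−$372 billion) = +$174.84 billion.
Expenditure multiplier = 1/(1 − MPC) = 1/(1 − 0.47) = 1/0.53 ≈ 1.887.
The tax multiplier is −c × k ≈ −0.887, so ΔY = k × (−c·ΔT) = (+$174.84 billion) / 0.53 ≈ +$329.9 billion.

+$329.9 billion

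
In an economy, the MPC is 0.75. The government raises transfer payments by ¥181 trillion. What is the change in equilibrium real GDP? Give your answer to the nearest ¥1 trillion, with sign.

The transfer change shifts disposable income by +¥181 trillion, so first-round consumption changes by c·ΔTR = 0.75 × (+¥181 trillion) = +¥135.75 trillion.
Expenditure multiplier = 1/(1 − MPC) = 1/(1 − 0.75) = 1/0.25 = 4.
The transfer multiplier is c × k = 3, so ΔY = k × (c·ΔTR) = (+¥135.75 trillion) / 0.25 = +¥543 trillion.

+¥543 trillion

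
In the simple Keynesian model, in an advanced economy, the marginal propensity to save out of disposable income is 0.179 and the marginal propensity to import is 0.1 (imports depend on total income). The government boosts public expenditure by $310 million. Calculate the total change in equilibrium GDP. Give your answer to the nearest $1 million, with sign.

+$1,111 million

MPC = 1 − MPS = 1 − 0.179 = 0.821.
Expenditure multiplier = 1/(1 − c + m) = 1/(1 − 0.821 + 0.1) = 1/0.279 ≈ 3.584.
ΔY = k × ΔG = (+$310 million) / 0.279 ≈ +$1,111 million.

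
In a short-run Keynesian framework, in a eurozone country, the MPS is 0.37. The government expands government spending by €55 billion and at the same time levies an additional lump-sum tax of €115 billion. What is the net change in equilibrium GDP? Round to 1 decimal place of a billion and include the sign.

MPC = 1 − MPS = 1 − 0.37 = 0.63.
Expenditure multiplier = 1/(1 − MPC) = 1/(1 − 0.63) = 1/0.37 ≈ 2.703.
ΔG contributes k·ΔG = (+€55 billion) / 0.37 ≈ +€148.6 billion.
ΔT of +€115 billion changes first-round spending by −c·ΔT = −€72.45 billion, contributing k·(−c·ΔT) = (−€72.45 billion) / 0.37 ≈ −€195.8 billion.
Net ΔY = k(ΔG − c·ΔT) = (−€17.45 billion) / 0.37 ≈ −€47.2 billion.

−€47.2 billion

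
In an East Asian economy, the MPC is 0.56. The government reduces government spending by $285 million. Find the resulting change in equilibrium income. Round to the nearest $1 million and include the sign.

Expenditure multiplier = 1/(1 − MPC) = 1/(1 − 0.56) = 1/0.44 ≈ 2.273.
ΔY = k × ΔG = (−$285 million) / 0.44 ≈ −$648 million.

−$648 million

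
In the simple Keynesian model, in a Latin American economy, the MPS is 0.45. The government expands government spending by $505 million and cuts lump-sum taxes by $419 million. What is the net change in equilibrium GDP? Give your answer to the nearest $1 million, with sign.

MPC = 1 − MPS = 1 − 0.45 = 0.55.
Expenditure multiplier = 1/(1 − MPC) = 1/(1 − 0.55) = 1/0.45 ≈ 2.222.
ΔG contributes k·ΔG = (+$505 million) / 0.45 ≈ +$1,122.2 million.
ΔT of −$419 million changes first-round spending by −c·ΔT = +$230.45 million, contributing k·(−c·ΔT) = (+$230.45 million) / 0.45 ≈ +$512.1 million.
Net ΔY = k(ΔG − c·ΔT) = (+$735.45 million) / 0.45 ≈ +$1,634 million.

+$1,634 million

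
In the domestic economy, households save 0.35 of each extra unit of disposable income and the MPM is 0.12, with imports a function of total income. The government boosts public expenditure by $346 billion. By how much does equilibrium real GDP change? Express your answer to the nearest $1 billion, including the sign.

+$736 billion

MPC = 1 − MPS = 1 − 0.35 = 0.65.
Expenditure multiplier = 1/(1 − c + m) = 1/(1 − 0.65 + 0.12) = 1/0.47 ≈ 2.128.
ΔY = k × ΔG = (+$346 billion) / 0.47 ≈ +$736 billion.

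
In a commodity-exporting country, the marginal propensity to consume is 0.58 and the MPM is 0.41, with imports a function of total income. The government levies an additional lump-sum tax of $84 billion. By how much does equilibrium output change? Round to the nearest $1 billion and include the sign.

−$59 billion

A lump-sum tax change of +$84 billion shifts disposable income by −$84 billion; first-round consumption changes by −c × ΔT = −0.58 × (+$84 billion) = −$48.72 billion.
Expenditure multiplier = 1/(1 − c + m) = 1/(1 − 0.58 + 0.41) = 1/0.83 ≈ 1.205.
The tax multiplier is −c × k ≈ −0.699, so ΔY = k × (−c·ΔT) = (−$48.72 billion) / 0.83 ≈ −$59 billion.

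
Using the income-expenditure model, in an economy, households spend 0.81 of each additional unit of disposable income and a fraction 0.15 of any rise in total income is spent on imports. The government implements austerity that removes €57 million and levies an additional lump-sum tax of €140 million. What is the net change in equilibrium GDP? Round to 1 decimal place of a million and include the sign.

Expenditure multiplier = 1/(1 − c + m) = 1/(1 − 0.81 + 0.15) = 1/0.34 ≈ 2.941.
ΔG contributes k·ΔG = (−€57 million) / 0.34 ≈ −€167.6 million.
ΔT of +€140 million changes first-round spending by −c·ΔT = −€113.4 million, contributing k·(−c·ΔT) = (−€113.4 million) / 0.34 ≈ −€333.5 million.
Net ΔY = k(ΔG − c·ΔT) = (−€170.4 million) / 0.34 ≈ −€501.2 million.

−€501.2 million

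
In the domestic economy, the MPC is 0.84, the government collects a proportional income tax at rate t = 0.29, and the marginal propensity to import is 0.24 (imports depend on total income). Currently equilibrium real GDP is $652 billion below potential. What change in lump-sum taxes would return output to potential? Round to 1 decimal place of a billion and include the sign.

−$499.6 billion

Spending multiplier = 1/(1 − c(1−t) + m) = 1/(1 − 0.84×0.71 + 0.24) = 1/0.6436 ≈ 1.554.
Tax multiplier = −c·k = −0.84/0.6436 ≈ −1.305. Need ΔY = +$652 billion, so ΔT = ΔY/(−c·k) = −(+$652 billion) × 0.6436 / 0.84 ≈ −$499.6 billion.
The government should cut lump-sum taxes by $499.6 billion.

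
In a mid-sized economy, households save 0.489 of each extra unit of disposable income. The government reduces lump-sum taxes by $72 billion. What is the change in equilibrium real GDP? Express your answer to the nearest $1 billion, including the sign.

+$75 billion

MPC = 1 − MPS = 1 − 0.489 = 0.511.
A lump-sum tax change of −$72 billion shifts disposable income by +$72 billion; first-round consumption changes by −c × ΔT = −0.511 × (−$72 billion) = +$36.792 billion.
Expenditure multiplier = 1/(1 − MPC) = 1/(1 − 0.511) = 1/0.489 ≈ 2.045.
The tax multiplier is −c × k ≈ −1.045, so ΔY = k × (−c·ΔT) = (+$36.792 billion) / 0.489 ≈ +$75 billion.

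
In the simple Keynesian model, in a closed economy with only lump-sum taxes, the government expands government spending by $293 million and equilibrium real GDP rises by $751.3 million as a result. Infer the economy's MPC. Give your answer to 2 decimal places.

Implied spending multiplier k = ΔY/ΔG = 751.3/293 ≈ 2.5642.
Since k = 1/(1 − MPC), MPC = 1 − 1/k = 1 − ΔG/ΔY = 1 − 293/751.3 ≈ 0.61.

0.61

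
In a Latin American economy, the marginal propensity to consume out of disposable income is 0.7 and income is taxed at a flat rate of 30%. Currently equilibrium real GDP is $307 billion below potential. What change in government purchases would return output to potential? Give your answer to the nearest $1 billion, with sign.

Spending multiplier = 1/(1 − c(1−t)) = 1/(1 − 0.7×0.7) = 1/0.51 ≈ 1.961.
Need ΔY = +$307 billion, so ΔG = ΔY/k = (+$307 billion) × 0.51 ≈ +$157 billion.
The government should increase government purchases by $157 billion.

+$157 billion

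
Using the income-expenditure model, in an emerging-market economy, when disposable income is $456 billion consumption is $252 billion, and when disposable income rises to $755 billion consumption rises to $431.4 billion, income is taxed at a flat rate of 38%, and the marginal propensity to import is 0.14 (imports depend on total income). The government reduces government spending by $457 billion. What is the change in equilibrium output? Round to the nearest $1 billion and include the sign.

−$595 billion

MPC = ΔC/ΔYd = (431.4 − 252)/(755 − 456) = 179.4/299 = 0.6.
Spending multiplier = 1/(1 − c(1−t) + m) = 1/(1 − 0.6×0.62 + 0.14) = 1/0.768 ≈ 1.302.
ΔY = k × ΔG = (−$457 billion) / 0.768 ≈ −$595 billion.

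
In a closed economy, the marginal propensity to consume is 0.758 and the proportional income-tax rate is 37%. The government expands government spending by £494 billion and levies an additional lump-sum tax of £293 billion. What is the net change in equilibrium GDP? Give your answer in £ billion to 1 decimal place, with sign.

+£520.4 billion

Expenditure multiplier = 1/(1 − c(1−t)) = 1/(1 − 0.758×0.63) = 1/0.52246 ≈ 1.914.
ΔG contributes k·ΔG = (+£494 billion) / 0.52246 ≈ +£945.5 billion.
ΔT of +£293 billion changes first-round spending by −c·ΔT = −£222.094 billion, contributing k·(−c·ΔT) = (−£222.094 billion) / 0.52246 ≈ −£425.1 billion.
Net ΔY = k(ΔG − c·ΔT) = (+£271.906 billion) / 0.52246 ≈ +£520.4 billion.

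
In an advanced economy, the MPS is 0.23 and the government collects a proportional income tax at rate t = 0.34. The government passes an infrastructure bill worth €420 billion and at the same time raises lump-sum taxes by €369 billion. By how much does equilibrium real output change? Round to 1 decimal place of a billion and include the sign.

+€276.3 billion

MPC = 1 − MPS = 1 − 0.23 = 0.77.
Expenditure multiplier = 1/(1 − c(1−t)) = 1/(1 − 0.77×0.66) = 1/0.4918 ≈ 2.033.
ΔG contributes k·ΔG = (+€420 billion) / 0.4918 ≈ +€854 billion.
ΔT of +€369 billion changes first-round spending by −c·ΔT = −€284.13 billion, contributing k·(−c·ΔT) = (−€284.13 billion) / 0.4918 ≈ −€577.7 billion.
Net ΔY = k(ΔG − c·ΔT) = (+€135.87 billion) / 0.4918 ≈ +€276.3 billion.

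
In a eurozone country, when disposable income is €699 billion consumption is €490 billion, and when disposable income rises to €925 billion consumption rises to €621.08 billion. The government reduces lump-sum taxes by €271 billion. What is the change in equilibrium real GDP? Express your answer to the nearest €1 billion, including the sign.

MPC = ΔC/ΔYd = (621.08 − 490)/(925 − 699) = 131.08/226 = 0.58.
A lump-sum tax change of −€271 billion shifts disposable income by +€271 billion; first-round consumption changes by −c × ΔT = −0.58 × (−€271 billion) = +€157.18 billion.
Expenditure multiplier = 1/(1 − MPC) = 1/(1 − 0.58) = 1/0.42 ≈ 2.381.
The tax multiplier is −c × k ≈ −1.381, so ΔY = k × (−c·ΔT) = (+€157.18 billion) / 0.42 ≈ +€374 billion.

+€374 billion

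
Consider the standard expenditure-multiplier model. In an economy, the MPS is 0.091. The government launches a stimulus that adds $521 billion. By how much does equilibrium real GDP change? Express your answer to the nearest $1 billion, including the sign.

MPC = 1 − MPS = 1 − 0.091 = 0.909.
Government-spending multiplier = 1/(1 − MPC) = 1/(1 − 0.909) = 1/0.091 ≈ 10.989.
ΔY = k × ΔG = (+$521 billion) / 0.091 ≈ +$5,725 billion.

+$5,725 billion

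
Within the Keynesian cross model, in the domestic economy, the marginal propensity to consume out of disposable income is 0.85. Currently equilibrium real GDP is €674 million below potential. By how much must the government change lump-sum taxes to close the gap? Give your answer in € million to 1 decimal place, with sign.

Spending multiplier = 1/(1 − MPC) = 1/(1 − 0.85) = 1/0.15 ≈ 6.667.
Tax multiplier = −c·k = −0.85/0.15 ≈ −5.667. Need ΔY = +€674 million, so ΔT = ΔY/(−c·k) = −(+€674 million) × 0.15 / 0.85 ≈ −€118.9 million.
The government should cut lump-sum taxes by €118.9 million.

−€118.9 million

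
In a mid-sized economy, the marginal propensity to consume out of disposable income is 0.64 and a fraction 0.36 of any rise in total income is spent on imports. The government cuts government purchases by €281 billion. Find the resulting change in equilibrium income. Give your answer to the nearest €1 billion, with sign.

Expenditure multiplier = 1/(1 − c + m) = 1/(1 − 0.64 + 0.36) = 1/0.72 ≈ 1.389.
ΔY = k × ΔG = (−€281 billion) / 0.72 ≈ −€390 billion.

−€390 billion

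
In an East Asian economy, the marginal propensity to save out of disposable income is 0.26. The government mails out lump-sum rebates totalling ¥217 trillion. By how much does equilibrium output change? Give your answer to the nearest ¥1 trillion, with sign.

+¥618 trillion

MPC = 1 − MPS = 1 − 0.26 = 0.74.
A lump-sum tax change of −¥217 trillion shifts disposable income by +¥217 trillion; first-round consumption changes by −c × ΔT = −0.74 × (−¥217 trillion) = +¥160.58 trillion.
Expenditure multiplier = 1/(1 − MPC) = 1/(1 − 0.74) = 1/0.26 ≈ 3.846.
The tax multiplier is −c × k ≈ −2.846, so ΔY = k × (−c·ΔT) = (+¥160.58 trillion) / 0.26 ≈ +¥618 trillion.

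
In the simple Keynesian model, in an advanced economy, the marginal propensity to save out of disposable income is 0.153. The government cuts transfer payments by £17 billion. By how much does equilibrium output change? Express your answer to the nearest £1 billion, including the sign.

−£94 billion

MPC = 1 − MPS = 1 − 0.153 = 0.847.
The transfer change shifts disposable income by −£17 billion, so first-round consumption changes by c·ΔTR = 0.847 × (−£17 billion) = −£14.399 billion.
Expenditure multiplier = 1/(1 − MPC) = 1/(1 − 0.847) = 1/0.153 ≈ 6.536.
The transfer multiplier is c × k ≈ 5.536, so ΔY = k × (c·ΔTR) = (−£14.399 billion) / 0.153 ≈ −£94 billion.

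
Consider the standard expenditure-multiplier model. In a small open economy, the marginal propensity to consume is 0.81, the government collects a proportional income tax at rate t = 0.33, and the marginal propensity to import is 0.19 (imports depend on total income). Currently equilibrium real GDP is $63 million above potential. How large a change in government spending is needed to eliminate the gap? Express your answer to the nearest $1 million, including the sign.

Spending multiplier = 1/(1 − c(1−t) + m) = 1/(1 − 0.81×0.67 + 0.19) = 1/0.6473 ≈ 1.545.
Need ΔY = −$63 million, so ΔG = ΔY/k = (−$63 million) × 0.6473 ≈ −$41 million.
The government should cut government spending by $41 million.

−$41 million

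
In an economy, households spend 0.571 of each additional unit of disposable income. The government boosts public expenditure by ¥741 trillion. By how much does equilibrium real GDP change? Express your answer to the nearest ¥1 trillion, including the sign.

+¥1,727 trillion

Spending multiplier = 1/(1 − MPC) = 1/(1 − 0.571) = 1/0.429 ≈ 2.331.
ΔY = k × ΔG = (+¥741 trillion) / 0.429 ≈ +¥1,727 trillion.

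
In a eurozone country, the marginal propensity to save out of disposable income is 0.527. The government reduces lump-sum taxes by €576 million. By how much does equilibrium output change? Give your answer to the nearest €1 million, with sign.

MPC = 1 − MPS = 1 − 0.527 = 0.473.
A lump-sum tax change of −€576 million shifts disposable income by +€576 million; first-round consumption changes by −c × ΔT = −0.473 × (−€576 million) = +€272.448 million.
Expenditure multiplier = 1/(1 − MPC) = 1/(1 − 0.473) = 1/0.527 ≈ 1.898.
The tax multiplier is −c × k ≈ −0.898, so ΔY = k × (−c·ΔT) = (+€272.448 million) / 0.527 ≈ +€517 million.

+€517 million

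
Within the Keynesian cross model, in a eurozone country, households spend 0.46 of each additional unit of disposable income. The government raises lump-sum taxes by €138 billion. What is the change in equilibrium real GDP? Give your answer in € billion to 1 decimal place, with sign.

−€117.6 billion

A lump-sum tax change of +€138 billion shifts disposable income by −€138 billion; first-round consumption changes by −c × ΔT = −0.46 × (+€138 billion) = −€63.48 billion.
Expenditure multiplier = 1/(1 − MPC) = 1/(1 − 0.46) = 1/0.54 ≈ 1.852.
The tax multiplier is −c × k ≈ −0.852, so ΔY = k × (−c·ΔT) = (−€63.48 billion) / 0.54 ≈ −€117.6 billion.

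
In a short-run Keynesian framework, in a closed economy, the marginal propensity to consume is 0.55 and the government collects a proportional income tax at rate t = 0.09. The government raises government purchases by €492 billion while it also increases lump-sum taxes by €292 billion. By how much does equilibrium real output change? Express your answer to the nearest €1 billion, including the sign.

Expenditure multiplier = 1/(1 − c(1−t)) = 1/(1 − 0.55×0.91) = 1/0.4995 ≈ 2.002.
ΔG contributes k·ΔG = (+€492 billion) / 0.4995 ≈ +€985 billion.
ΔT of +€292 billion changes first-round spending by −c·ΔT = −€160.6 billion, contributing k·(−c·ΔT) = (−€160.6 billion) / 0.4995 ≈ −€321.5 billion.
Net ΔY = k(ΔG − c·ΔT) = (+€331.4 billion) / 0.4995 ≈ +€663 billion.

+€663 billion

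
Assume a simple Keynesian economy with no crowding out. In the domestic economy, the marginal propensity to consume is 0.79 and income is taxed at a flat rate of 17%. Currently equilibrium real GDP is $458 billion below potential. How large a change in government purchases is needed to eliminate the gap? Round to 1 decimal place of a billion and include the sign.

+$157.7 billion

Spending multiplier = 1/(1 − c(1−t)) = 1/(1 − 0.79×0.83) = 1/0.3443 ≈ 2.904.
Need ΔY = +$458 billion, so ΔG = ΔY/k = (+$458 billion) × 0.3443 ≈ +$157.7 billion.
The government should increase government purchases by $157.7 billion.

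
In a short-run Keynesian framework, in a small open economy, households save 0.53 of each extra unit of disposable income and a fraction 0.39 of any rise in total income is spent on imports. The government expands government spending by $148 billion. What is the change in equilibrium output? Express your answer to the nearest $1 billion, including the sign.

MPC = 1 − MPS = 1 − 0.53 = 0.47.
Government-spending multiplier = 1/(1 − c + m) = 1/(1 − 0.47 + 0.39) = 1/0.92 ≈ 1.087.
ΔY = k × ΔG = (+$148 billion) / 0.92 ≈ +$161 billion.

+$161 billion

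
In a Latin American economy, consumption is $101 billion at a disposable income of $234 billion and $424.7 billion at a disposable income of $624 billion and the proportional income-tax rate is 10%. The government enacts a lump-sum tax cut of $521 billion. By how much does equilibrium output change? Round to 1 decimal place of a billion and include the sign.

+$1,709.2 billion

MPC = ΔC/ΔYd = (424.7 − 101)/(624 − 234) = 323.7/390 = 0.83.
A lump-sum tax change of −$521 billion shifts disposable income by +$521 billion; first-round consumption changes by −c × ΔT = −0.83 × (−$521 billion) = +$432.43 billion.
Expenditure multiplier = 1/(1 − c(1−t)) = 1/(1 − 0.83×0.9) = 1/0.253 ≈ 3.953.
The tax multiplier is −c × k ≈ −3.281, so ΔY = k × (−c·ΔT) = (+$432.43 billion) / 0.253 ≈ +$1,709.2 billion.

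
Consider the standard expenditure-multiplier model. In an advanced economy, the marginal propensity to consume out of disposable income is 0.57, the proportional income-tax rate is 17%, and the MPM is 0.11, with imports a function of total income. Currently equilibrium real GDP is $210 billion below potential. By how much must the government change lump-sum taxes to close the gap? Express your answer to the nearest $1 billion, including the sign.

−$235 billion

Spending multiplier = 1/(1 − c(1−t) + m) = 1/(1 − 0.57×0.83 + 0.11) = 1/0.6369 ≈ 1.57.
Tax multiplier = −c·k = −0.57/0.6369 ≈ −0.895. Need ΔY = +$210 billion, so ΔT = ΔY/(−c·k) = −(+$210 billion) × 0.6369 / 0.57 ≈ −$235 billion.
The government should cut lump-sum taxes by $235 billion.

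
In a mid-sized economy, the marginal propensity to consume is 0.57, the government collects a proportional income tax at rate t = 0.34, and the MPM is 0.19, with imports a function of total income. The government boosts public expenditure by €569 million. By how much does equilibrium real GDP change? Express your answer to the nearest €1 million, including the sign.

Spending multiplier = 1/(1 − c(1−t) + m) = 1/(1 − 0.57×0.66 + 0.19) = 1/0.8138 ≈ 1.229.
ΔY = k × ΔG = (+€569 million) / 0.8138 ≈ +€699 million.

+€699 million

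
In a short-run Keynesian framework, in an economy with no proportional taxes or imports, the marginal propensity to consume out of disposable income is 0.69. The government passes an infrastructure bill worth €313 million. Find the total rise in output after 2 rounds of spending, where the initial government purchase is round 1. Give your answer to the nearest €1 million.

€529 million

Round 1 adds ΔG = €313 million; each later round is MPC = 0.69 times the previous.
After 2 rounds: 313 + 215.97 = ΔG·(1 − c^2)/(1 − c) = 313 × (1 − 0.4761)/0.31 ≈ €529 million.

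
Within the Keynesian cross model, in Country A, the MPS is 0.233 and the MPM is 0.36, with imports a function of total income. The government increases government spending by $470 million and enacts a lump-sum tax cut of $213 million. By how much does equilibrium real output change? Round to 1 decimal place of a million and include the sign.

MPC = 1 − MPS = 1 − 0.233 = 0.767.
Expenditure multiplier = 1/(1 − c + m) = 1/(1 − 0.767 + 0.36) = 1/0.593 ≈ 1.686.
ΔG contributes k·ΔG = (+$470 million) / 0.593 ≈ +$792.6 million.
ΔT of −$213 million changes first-round spending by −c·ΔT = +$163.371 million, contributing k·(−c·ΔT) = (+$163.371 million) / 0.593 ≈ +$275.5 million.
Net ΔY = k(ΔG − c·ΔT) = (+$633.371 million) / 0.593 ≈ +$1,068.1 million.

+$1,068.1 million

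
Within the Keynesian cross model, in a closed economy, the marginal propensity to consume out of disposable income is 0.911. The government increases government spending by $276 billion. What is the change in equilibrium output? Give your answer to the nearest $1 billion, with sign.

Government-spending multiplier = 1/(1 − MPC) = 1/(1 − 0.911) = 1/0.089 ≈ 11.236.
ΔY = k × ΔG = (+$276 billion) / 0.089 ≈ +$3,101 billion.

+$3,101 billion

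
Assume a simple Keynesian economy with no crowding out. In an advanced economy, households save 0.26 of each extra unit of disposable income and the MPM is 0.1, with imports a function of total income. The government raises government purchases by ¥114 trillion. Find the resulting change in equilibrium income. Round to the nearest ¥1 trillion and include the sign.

MPC = 1 − MPS = 1 − 0.26 = 0.74.
Government-spending multiplier = 1/(1 − c + m) = 1/(1 − 0.74 + 0.1) = 1/0.36 ≈ 2.778.
ΔY = k × ΔG = (+¥114 trillion) / 0.36 ≈ +¥317 trillion.

+¥317 trillion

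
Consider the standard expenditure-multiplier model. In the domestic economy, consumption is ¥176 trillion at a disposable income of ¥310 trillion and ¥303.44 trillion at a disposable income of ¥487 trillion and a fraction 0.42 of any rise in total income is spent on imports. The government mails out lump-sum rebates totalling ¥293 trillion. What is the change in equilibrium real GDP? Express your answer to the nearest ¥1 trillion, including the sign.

MPC = ΔC/ΔYd = (303.44 − 176)/(487 − 310) = 127.44/177 = 0.72.
A lump-sum tax change of −¥293 trillion shifts disposable income by +¥293 trillion; first-round consumption changes by −c × ΔT = −0.72 × (−¥293 trillion) = +¥210.96 trillion.
Expenditure multiplier = 1/(1 − c + m) = 1/(1 − 0.72 + 0.42) = 1/0.7 ≈ 1.429.
The tax multiplier is −c × k ≈ −1.029, so ΔY = k × (−c·ΔT) = (+¥210.96 trillion) / 0.7 ≈ +¥301 trillion.

+¥301 trillion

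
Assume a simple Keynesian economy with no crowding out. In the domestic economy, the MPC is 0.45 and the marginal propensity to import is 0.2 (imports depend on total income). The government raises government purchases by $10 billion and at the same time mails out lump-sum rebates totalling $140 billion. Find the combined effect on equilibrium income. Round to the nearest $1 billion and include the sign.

+$97 billion

Expenditure multiplier = 1/(1 − c + m) = 1/(1 − 0.45 + 0.2) = 1/0.75 ≈ 1.333.
ΔG contributes k·ΔG = (+$10 billion) / 0.75 ≈ +$13.3 billion.
ΔT of −$140 billion changes first-round spending by −c·ΔT = +$63 billion, contributing k·(−c·ΔT) = (+$63 billion) / 0.75 = +$84 billion.
Net ΔY = k(ΔG − c·ΔT) = (+$73 billion) / 0.75 ≈ +$97 billion.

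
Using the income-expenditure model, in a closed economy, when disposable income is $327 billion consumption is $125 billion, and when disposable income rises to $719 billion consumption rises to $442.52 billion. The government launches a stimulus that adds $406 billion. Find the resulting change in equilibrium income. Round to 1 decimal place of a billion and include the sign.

MPC = ΔC/ΔYd = (442.52 − 125)/(719 − 327) = 317.52/392 = 0.81.
Expenditure multiplier = 1/(1 − MPC) = 1/(1 − 0.81) = 1/0.19 ≈ 5.263.
ΔY = k × ΔG = (+$406 billion) / 0.19 ≈ +$2,136.8 billion.

+$2,136.8 billion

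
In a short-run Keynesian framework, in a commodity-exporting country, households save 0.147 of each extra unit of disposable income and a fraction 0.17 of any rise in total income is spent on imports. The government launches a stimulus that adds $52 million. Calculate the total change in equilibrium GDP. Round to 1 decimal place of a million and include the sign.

+$164.0 million

MPC = 1 − MPS = 1 − 0.147 = 0.853.
Expenditure multiplier = 1/(1 − c + m) = 1/(1 − 0.853 + 0.17) = 1/0.317 ≈ 3.155.
ΔY = k × ΔG = (+$52 million) / 0.317 ≈ +$164 million.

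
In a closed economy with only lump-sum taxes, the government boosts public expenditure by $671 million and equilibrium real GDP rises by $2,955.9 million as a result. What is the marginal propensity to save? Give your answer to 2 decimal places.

Implied spending multiplier k = ΔY/ΔG = 2,955.9/671 ≈ 4.4052.
Since k = 1/(1 − MPC), MPC = 1 − 1/k = 1 − ΔG/ΔY = 1 − 671/2,955.9 ≈ 0.77.
MPS = 1 − MPC = 0.23.

0.23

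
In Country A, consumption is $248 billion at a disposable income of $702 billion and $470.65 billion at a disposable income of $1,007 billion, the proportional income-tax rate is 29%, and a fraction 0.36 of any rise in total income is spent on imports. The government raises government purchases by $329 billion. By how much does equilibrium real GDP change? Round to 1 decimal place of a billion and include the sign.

MPC = ΔC/ΔYd = (470.65 − 248)/(1,007 − 702) = 222.65/305 = 0.73.
Government-spending multiplier = 1/(1 − c(1−t) + m) = 1/(1 − 0.73×0.71 + 0.36) = 1/0.8417 ≈ 1.188.
ΔY = k × ΔG = (+$329 billion) / 0.8417 ≈ +$390.9 billion.

+$390.9 billion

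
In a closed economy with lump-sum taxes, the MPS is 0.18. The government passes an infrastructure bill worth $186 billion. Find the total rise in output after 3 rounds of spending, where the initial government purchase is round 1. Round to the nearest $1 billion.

MPC = 1 − MPS = 1 − 0.18 = 0.82.
Round 1 adds ΔG = $186 billion; each later round is MPC = 0.82 times the previous.
After 3 rounds: 186 + 152.52 + 125.0664 = ΔG·(1 − c^3)/(1 − c) = 186 × (1 − 0.551368)/0.18 ≈ $464 billion.

$464 billion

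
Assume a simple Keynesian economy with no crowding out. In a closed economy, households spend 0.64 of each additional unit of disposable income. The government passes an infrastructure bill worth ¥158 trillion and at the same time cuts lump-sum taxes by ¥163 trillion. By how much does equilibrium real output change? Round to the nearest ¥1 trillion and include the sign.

+¥729 trillion

Expenditure multiplier = 1/(1 − MPC) = 1/(1 − 0.64) = 1/0.36 ≈ 2.778.
ΔG contributes k·ΔG = (+¥158 trillion) / 0.36 ≈ +¥438.9 trillion.
ΔT of −¥163 trillion changes first-round spending by −c·ΔT = +¥104.32 trillion, contributing k·(−c·ΔT) = (+¥104.32 trillion) / 0.36 ≈ +¥289.8 trillion.
Net ΔY = k(ΔG − c·ΔT) = (+¥262.32 trillion) / 0.36 ≈ +¥729 trillion.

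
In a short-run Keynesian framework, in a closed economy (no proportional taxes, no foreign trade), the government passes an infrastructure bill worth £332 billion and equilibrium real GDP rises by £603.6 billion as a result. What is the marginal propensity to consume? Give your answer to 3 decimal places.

0.450

Implied spending multiplier k = ΔY/ΔG = 603.6/332 ≈ 1.8181.
Since k = 1/(1 − MPC), MPC = 1 − 1/k = 1 − ΔG/ΔY = 1 − 332/603.6 ≈ 0.450.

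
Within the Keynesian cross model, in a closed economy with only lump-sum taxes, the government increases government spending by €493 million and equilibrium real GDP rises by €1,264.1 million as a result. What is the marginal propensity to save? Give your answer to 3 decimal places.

0.390

Implied spending multiplier k = ΔY/ΔG = 1,264.1/493 ≈ 2.5641.
Since k = 1/(1 − MPC), MPC = 1 − 1/k = 1 − ΔG/ΔY = 1 − 493/1,264.1 ≈ 0.610.
MPS = 1 − MPC = 0.390.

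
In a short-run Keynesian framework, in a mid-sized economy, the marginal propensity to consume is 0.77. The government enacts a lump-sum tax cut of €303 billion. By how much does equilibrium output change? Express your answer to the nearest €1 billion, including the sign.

A lump-sum tax change of −€303 billion shifts disposable income by +€303 billion; first-round consumption changes by −c × ΔT = −0.77 × (−€303 billion) = +€233.31 billion.
Expenditure multiplier = 1/(1 − MPC) = 1/(1 − 0.77) = 1/0.23 ≈ 4.348.
The tax multiplier is −c × k ≈ −3.348, so ΔY = k × (−c·ΔT) = (+€233.31 billion) / 0.23 ≈ +€1,014 billion.

+€1,014 billion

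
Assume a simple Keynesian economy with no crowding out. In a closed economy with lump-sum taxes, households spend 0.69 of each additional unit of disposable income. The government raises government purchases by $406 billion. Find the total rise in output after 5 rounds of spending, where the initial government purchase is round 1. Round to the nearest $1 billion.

Round 1 adds ΔG = $406 billion; each later round is MPC = 0.69 times the previous.
After 5 rounds: 406 + 280.14 + 193.2966 + 133.374654 + 92.02851126 = ΔG·(1 − c^5)/(1 − c) = 406 × (1 − 0.1564031349)/0.31 ≈ $1,105 billion.

$1,105 billion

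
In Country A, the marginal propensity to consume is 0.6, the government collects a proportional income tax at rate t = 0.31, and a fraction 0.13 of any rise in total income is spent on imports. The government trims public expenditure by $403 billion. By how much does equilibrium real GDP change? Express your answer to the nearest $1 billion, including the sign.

Expenditure multiplier = 1/(1 − c(1−t) + m) = 1/(1 − 0.6×0.69 + 0.13) = 1/0.716 ≈ 1.397.
ΔY = k × ΔG = (−$403 billion) / 0.716 ≈ −$563 billion.

−$563 billion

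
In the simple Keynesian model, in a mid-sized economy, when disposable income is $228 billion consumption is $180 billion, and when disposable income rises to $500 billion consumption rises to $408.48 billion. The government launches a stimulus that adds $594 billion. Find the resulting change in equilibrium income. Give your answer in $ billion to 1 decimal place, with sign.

MPC = ΔC/ΔYd = (408.48 − 180)/(500 − 228) = 228.48/272 = 0.84.
Government-spending multiplier = 1/(1 − MPC) = 1/(1 − 0.84) = 1/0.16 = 6.25.
ΔY = k × ΔG = (+$594 billion) / 0.16 = +$3,712.5 billion.

+$3,712.5 billion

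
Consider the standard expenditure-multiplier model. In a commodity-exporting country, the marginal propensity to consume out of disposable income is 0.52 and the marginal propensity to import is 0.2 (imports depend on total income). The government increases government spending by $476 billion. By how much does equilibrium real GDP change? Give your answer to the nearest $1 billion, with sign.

+$700 billion

Government-spending multiplier = 1/(1 − c + m) = 1/(1 − 0.52 + 0.2) = 1/0.68 ≈ 1.471.
ΔY = k × ΔG = (+$476 billion) / 0.68 = +$700 billion.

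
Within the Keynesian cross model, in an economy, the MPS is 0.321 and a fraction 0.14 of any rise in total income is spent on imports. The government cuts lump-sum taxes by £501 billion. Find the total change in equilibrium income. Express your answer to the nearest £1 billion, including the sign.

+£738 billion

MPC = 1 − MPS = 1 − 0.321 = 0.679.
A lump-sum tax change of −£501 billion shifts disposable income by +£501 billion; first-round consumption changes by −c × ΔT = −0.679 × (−£501 billion) = +£340.179 billion.
Expenditure multiplier = 1/(1 − c + m) = 1/(1 − 0.679 + 0.14) = 1/0.461 ≈ 2.169.
The tax multiplier is −c × k ≈ −1.473, so ΔY = k × (−c·ΔT) = (+£340.179 billion) / 0.461 ≈ +£738 billion.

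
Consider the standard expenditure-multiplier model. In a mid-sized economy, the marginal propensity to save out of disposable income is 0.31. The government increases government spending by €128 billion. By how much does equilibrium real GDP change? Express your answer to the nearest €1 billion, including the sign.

MPC = 1 − MPS = 1 − 0.31 = 0.69.
Expenditure multiplier = 1/(1 − MPC) = 1/(1 − 0.69) = 1/0.31 ≈ 3.226.
ΔY = k × ΔG = (+€128 billion) / 0.31 ≈ +€413 billion.

+€413 billion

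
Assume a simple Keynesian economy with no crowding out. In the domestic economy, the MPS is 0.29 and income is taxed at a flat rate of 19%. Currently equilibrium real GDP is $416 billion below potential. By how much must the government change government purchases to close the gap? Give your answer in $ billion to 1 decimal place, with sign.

+$176.8 billion

MPC = 1 − MPS = 1 − 0.29 = 0.71.
Spending multiplier = 1/(1 − c(1−t)) = 1/(1 − 0.71×0.81) = 1/0.4249 ≈ 2.353.
Need ΔY = +$416 billion, so ΔG = ΔY/k = (+$416 billion) × 0.4249 ≈ +$176.8 billion.
The government should increase government purchases by $176.8 billion.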